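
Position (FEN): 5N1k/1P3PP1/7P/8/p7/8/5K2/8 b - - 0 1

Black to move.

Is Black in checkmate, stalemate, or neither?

Black to move; black king on h8.
In check: yes, from the white pawn on g7.
King squares — g7: attacked by Ph6; h7: attacked by Nf8; g8: attacked by Pf7.
Legal moves for Black: none.
In check with no legal moves → checkmate.

checkmate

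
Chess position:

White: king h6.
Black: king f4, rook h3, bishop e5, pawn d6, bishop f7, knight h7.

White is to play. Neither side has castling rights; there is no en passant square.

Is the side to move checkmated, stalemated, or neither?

checkmate

White to move; white king on h6.
In check: yes, from the black rook on h3.
King squares — g5: attacked by Kf4; h5: attacked by Rh3; g6: attacked by Bf7; g7: attacked by Be5; h7: attacked by Rh3.
Legal moves for White: none.
In check with no legal moves → checkmate.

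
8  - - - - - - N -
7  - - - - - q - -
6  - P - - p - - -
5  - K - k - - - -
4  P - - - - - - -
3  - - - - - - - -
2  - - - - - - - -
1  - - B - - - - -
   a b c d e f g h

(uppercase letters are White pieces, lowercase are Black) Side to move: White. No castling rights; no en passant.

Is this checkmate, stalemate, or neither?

neither

White to move; white king on b5.
In check: no.
Legal moves for White: Ne7+, Nh6, Nf6+, Ka6, Ka5, Kb4, Bh6, Bg5, Bf4, Be3, Ba3, Bd2, Bb2, b7, a5.
White has 15 legal moves and is not in check → neither.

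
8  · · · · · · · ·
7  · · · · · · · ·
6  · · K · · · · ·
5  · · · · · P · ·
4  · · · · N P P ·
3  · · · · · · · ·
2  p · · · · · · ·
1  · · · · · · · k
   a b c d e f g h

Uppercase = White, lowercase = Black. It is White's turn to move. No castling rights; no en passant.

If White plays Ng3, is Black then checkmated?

no

After Ng3: black king on h1; in check: yes, from the white knight on g3.
Black has 3 legal replies: Kh2, Kg2, Kg1.
In check but a legal move exists → not checkmate.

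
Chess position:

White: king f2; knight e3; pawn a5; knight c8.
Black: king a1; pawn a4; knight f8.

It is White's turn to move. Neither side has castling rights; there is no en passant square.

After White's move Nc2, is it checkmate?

no

After Nc2: black king on a1; in check: yes, from the white knight on c2.
Black has 3 legal replies: Kb2, Ka2, Kb1.
In check but a legal move exists → not checkmate.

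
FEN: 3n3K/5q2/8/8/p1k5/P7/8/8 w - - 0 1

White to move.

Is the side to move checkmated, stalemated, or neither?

stalemate

White to move; white king on h8.
In check: no.
King squares — g7: attacked by Qf7; h7: attacked by Qf7; g8: attacked by Qf7.
Legal moves for White: none.
Not in check and no legal moves → stalemate.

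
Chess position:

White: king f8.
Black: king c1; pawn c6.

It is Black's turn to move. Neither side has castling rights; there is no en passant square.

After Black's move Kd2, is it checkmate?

After Kd2: white king on f8; in check: no.
White is not in check, so this cannot be checkmate.

no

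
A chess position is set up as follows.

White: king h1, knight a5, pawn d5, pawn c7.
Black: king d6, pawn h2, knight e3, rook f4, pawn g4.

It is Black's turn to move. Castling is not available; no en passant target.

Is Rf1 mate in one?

no

After Rf1: white king on h1; in check: yes, from the black rook on f1.
White has 1 legal reply: Kxh2.
In check but a legal move exists → not checkmate.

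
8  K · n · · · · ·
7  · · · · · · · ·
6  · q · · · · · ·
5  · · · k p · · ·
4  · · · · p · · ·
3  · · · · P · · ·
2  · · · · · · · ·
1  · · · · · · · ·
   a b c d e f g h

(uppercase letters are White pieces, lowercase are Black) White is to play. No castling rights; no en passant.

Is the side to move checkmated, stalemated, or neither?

stalemate

White to move; white king on a8.
In check: no.
King squares — a7: attacked by Qb6; b7: attacked by Qb6; b8: attacked by Qb6.
Legal moves for White: none.
Not in check and no legal moves → stalemate.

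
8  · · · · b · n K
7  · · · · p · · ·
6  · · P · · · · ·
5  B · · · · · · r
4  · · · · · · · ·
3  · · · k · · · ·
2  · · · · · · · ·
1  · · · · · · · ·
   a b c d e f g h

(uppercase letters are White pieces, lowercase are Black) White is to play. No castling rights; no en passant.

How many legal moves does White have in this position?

White to move; king on h8.
In check: yes, from the black rook on h5.
Legal moves: Kxg8, Kg7.
Count: 2.

2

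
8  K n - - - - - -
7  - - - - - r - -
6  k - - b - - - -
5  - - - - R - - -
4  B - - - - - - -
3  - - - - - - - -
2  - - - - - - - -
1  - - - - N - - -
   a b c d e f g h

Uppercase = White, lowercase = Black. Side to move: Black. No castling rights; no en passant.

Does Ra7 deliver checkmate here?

yes

After Ra7: white king on a8; in check: yes, from the black rook on a7.
King squares — a7: attacked by Ka6; b7: attacked by Ka6; b8: attacked by Bd6.
White has no legal moves → checkmate.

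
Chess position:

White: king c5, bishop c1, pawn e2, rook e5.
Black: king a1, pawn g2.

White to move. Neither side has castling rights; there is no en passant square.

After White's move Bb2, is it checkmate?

no

After Bb2: black king on a1; in check: yes, from the white bishop on b2.
Black has 3 legal replies: Kxb2, Ka2, Kb1.
In check but a legal move exists → not checkmate.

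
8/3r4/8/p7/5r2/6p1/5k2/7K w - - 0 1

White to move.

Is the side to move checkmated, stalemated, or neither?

White to move; white king on h1.
In check: no.
King squares — g1: attacked by Kf2; g2: attacked by Kf2; h2: attacked by Pg3.
Legal moves for White: none.
Not in check and no legal moves → stalemate.

stalemate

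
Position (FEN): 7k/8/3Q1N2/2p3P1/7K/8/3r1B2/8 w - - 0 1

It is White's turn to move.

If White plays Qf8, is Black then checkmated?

After Qf8: black king on h8; in check: yes, from the white queen on f8.
King squares — g7: attacked by Qf8; h7: attacked by Nf6; g8: attacked by Nf6.
Black has no legal moves → checkmate.

yes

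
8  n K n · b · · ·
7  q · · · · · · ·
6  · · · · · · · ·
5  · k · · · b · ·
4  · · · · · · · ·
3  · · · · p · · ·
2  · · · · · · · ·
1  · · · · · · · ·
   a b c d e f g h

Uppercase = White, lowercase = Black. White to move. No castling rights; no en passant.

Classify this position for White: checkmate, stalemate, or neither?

checkmate

White to move; white king on b8.
In check: yes, from the black queen on a7.
King squares — a7: attacked by Nc8; b7: attacked by Qa7; c7: attacked by Qa7; a8: attacked by Qa7; c8: attacked by Bf5.
Legal moves for White: none.
In check with no legal moves → checkmate.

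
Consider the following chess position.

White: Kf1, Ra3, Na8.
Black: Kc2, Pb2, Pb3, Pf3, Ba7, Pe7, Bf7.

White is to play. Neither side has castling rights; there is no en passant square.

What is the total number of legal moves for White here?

White to move; king on f1.
In check: no.
Legal moves: Nc7, Nb6, Rxa7, Ra6, Ra5, Ra4, Rxb3, Ra2, Ra1, Ke1.
Count: 10.

10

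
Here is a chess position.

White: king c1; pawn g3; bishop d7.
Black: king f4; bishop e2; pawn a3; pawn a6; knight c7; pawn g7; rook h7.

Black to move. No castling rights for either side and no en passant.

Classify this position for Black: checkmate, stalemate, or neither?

Black to move; black king on f4.
In check: yes, from the white pawn on g3.
Legal moves for Black: Kg5, Ke5, Ke4, Kxg3, Kf3, Ke3.
Black is in check but has 6 legal moves → neither.

neither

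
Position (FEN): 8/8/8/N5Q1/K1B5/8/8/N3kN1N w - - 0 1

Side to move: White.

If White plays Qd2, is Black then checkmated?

yes

After Qd2: black king on e1; in check: yes, from the white queen on d2.
King squares — d1: attacked by Qd2; f1: attacked by Bc4; d2: attacked by Nf1; e2: attacked by Qd2; f2: attacked by Nh1.
Black has no legal moves → checkmate.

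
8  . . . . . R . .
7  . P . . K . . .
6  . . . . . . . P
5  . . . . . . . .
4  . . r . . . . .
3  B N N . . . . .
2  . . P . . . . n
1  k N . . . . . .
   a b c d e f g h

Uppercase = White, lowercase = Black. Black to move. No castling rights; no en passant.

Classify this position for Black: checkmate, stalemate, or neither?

checkmate

Black to move; black king on a1.
In check: yes, from the white knight on b3.
King squares — b1: attacked by Nc3; a2: attacked by Nc3; b2: attacked by Ba3.
Legal moves for Black: none.
In check with no legal moves → checkmate.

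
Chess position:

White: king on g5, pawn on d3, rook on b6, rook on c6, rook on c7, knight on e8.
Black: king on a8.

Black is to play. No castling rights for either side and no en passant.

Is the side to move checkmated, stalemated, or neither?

Black to move; black king on a8.
In check: no.
King squares — a7: attacked by Rc7; b7: attacked by Rb6; b8: attacked by Rb6.
Legal moves for Black: none.
Not in check and no legal moves → stalemate.

stalemate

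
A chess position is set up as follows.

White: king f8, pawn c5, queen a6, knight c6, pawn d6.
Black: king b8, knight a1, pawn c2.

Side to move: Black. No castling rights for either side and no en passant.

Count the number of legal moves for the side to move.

Black to move; king on b8.
In check: yes, from the white knight on c6.
Legal moves: none.
Count: 0.

0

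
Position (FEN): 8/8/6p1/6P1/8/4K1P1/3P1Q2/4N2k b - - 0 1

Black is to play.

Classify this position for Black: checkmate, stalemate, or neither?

stalemate

Black to move; black king on h1.
In check: no.
King squares — g1: attacked by Qf2; g2: attacked by Ne1; h2: attacked by Qf2.
Legal moves for Black: none.
Not in check and no legal moves → stalemate.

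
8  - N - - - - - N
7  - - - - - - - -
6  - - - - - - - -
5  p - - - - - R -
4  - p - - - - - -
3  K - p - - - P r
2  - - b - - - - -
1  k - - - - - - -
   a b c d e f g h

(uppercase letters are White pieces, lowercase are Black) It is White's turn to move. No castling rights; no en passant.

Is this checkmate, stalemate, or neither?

White to move; white king on a3.
In check: yes, from the black pawn on b4.
King squares — a2: attacked by Ka1; b2: attacked by Ka1; b3: attacked by Bc2; a4: attacked by Bc2; b4: attacked by Pa5.
Legal moves for White: none.
In check with no legal moves → checkmate.

checkmate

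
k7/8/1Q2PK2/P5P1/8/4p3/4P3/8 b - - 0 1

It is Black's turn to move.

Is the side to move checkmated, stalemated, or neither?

Black to move; black king on a8.
In check: no.
King squares — a7: attacked by Qb6; b7: attacked by Qb6; b8: attacked by Qb6.
Legal moves for Black: none.
Not in check and no legal moves → stalemate.

stalemate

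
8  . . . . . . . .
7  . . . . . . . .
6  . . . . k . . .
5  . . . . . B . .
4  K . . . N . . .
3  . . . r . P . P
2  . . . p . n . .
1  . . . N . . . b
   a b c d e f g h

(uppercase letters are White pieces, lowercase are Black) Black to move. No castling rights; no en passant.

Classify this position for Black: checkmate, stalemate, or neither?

neither

Black to move; black king on e6.
In check: yes, from the white bishop on f5.
Legal moves for Black: Kf7, Ke7, Kxf5, Ke5, Kd5.
Black is in check but has 5 legal moves → neither.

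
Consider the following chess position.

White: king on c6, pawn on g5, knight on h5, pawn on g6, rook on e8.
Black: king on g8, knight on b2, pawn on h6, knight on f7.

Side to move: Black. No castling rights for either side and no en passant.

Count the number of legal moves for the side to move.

0

Black to move; king on g8.
In check: yes, from the white rook on e8.
Legal moves: none.
Count: 0.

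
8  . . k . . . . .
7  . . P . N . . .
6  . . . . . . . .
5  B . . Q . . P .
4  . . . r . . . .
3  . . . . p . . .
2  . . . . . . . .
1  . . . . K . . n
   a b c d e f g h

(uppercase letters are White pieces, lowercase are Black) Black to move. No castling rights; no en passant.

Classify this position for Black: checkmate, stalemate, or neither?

Black to move; black king on c8.
In check: yes, from the white knight on e7.
King squares — b7: attacked by Qd5; c7: attacked by Ba5; d7: attacked by Qd5; b8: attacked by Pc7; d8: attacked by Qd5.
Legal moves for Black: none.
In check with no legal moves → checkmate.

checkmate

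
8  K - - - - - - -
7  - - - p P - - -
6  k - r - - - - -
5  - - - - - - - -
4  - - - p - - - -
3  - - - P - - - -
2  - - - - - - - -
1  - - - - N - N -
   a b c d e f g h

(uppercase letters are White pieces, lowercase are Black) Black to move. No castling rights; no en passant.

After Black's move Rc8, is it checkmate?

yes

After Rc8: white king on a8; in check: yes, from the black rook on c8.
King squares — a7: attacked by Ka6; b7: attacked by Ka6; b8: attacked by Rc8.
White has no legal moves → checkmate.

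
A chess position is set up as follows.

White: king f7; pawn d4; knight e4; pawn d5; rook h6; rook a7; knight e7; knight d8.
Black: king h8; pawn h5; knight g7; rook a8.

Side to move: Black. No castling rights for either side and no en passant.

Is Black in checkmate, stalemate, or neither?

Black to move; black king on h8.
In check: yes, from the white rook on h6.
King squares — g7: own knight; h7: attacked by Rh6; g8: attacked by Ne7.
Legal moves for Black: none.
In check with no legal moves → checkmate.

checkmate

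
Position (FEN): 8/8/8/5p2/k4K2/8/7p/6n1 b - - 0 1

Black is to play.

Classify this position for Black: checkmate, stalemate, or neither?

neither

Black to move; black king on a4.
In check: no.
Legal moves for Black: Kb5, Ka5, Kb4, Kb3, Ka3, Nh3+, Nf3, Ne2+, h1=Q, h1=R, h1=B, h1=N.
Black has 12 legal moves and is not in check → neither.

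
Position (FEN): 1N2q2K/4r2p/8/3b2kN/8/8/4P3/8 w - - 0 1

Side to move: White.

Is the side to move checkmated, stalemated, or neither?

White to move; white king on h8.
In check: yes, from the black queen on e8.
King squares — g7: attacked by Re7; h7: attacked by Re7; g8: attacked by Bd5.
Legal moves for White: none.
In check with no legal moves → checkmate.

checkmate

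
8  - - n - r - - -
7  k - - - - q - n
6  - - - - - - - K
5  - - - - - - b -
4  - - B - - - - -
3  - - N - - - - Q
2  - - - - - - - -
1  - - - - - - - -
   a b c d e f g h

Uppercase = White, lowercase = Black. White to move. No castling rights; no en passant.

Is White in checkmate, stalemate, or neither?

checkmate

White to move; white king on h6.
In check: yes, from the black bishop on g5.
King squares — g5: attacked by Nh7; h5: attacked by Qf7; g6: attacked by Qf7; g7: attacked by Qf7; h7: attacked by Qf7.
Legal moves for White: none.
In check with no legal moves → checkmate.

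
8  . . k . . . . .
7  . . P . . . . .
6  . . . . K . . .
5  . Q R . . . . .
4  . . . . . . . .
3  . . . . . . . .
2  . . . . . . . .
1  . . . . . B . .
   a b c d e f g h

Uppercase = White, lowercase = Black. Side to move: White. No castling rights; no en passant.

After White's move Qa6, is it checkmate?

yes

After Qa6: black king on c8; in check: yes, from the white queen on a6.
King squares — b7: attacked by Qa6; c7: attacked by Rc5; d7: attacked by Ke6; b8: attacked by Pc7; d8: attacked by Pc7.
Black has no legal moves → checkmate.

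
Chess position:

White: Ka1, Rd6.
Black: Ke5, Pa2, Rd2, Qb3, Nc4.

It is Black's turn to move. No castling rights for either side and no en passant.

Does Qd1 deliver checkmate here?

yes

After Qd1: white king on a1; in check: yes, from the black queen on d1.
King squares — b1: attacked by Qd1; a2: attacked by Rd2; b2: attacked by Rd2.
White has no legal moves → checkmate.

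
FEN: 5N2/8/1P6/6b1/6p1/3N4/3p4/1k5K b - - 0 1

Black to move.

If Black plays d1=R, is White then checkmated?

After d1=R: white king on h1; in check: yes, from the black rook on d1.
White has 3 legal replies: Kh2, Kg2, Ne1.
In check but a legal move exists → not checkmate.

no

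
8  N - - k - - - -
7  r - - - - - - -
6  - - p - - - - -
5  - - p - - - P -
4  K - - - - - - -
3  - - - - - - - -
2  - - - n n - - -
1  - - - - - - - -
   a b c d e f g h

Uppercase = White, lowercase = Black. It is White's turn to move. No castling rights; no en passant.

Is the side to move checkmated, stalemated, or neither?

White to move; white king on a4.
In check: yes, from the black rook on a7.
King squares — a3: attacked by Ra7; b3: attacked by Nd2; b4: attacked by Pc5; a5: attacked by Ra7; b5: attacked by Pc6.
Legal moves for White: none.
In check with no legal moves → checkmate.

checkmate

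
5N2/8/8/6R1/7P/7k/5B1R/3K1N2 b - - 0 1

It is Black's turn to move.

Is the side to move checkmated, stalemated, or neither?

checkmate

Black to move; black king on h3.
In check: yes, from the white rook on h2.
King squares — g2: attacked by Rh2; h2: attacked by Nf1; g3: attacked by Nf1; g4: attacked by Rg5; h4: attacked by Bf2.
Legal moves for Black: none.
In check with no legal moves → checkmate.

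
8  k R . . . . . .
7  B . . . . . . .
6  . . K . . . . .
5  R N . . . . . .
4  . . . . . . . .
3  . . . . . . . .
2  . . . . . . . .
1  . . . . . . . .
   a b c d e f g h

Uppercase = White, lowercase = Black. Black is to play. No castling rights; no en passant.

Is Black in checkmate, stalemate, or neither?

checkmate

Black to move; black king on a8.
In check: yes, from the white rook on b8.
King squares — a7: attacked by Ra5; b7: attacked by Kc6; b8: attacked by Ba7.
Legal moves for Black: none.
In check with no legal moves → checkmate.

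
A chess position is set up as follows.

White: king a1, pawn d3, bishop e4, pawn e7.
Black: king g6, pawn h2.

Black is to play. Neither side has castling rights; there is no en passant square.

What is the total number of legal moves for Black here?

6

Black to move; king on g6.
In check: yes, from the white bishop on e4.
Legal moves: Kg7, Kf7, Kh6, Kf6, Kh5, Kg5.
Count: 6.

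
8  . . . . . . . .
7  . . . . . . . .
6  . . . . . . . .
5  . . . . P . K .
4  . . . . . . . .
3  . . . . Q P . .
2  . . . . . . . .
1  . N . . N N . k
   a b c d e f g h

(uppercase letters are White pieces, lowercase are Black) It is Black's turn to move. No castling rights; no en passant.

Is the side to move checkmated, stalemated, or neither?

stalemate

Black to move; black king on h1.
In check: no.
King squares — g1: attacked by Qe3; g2: attacked by Ne1; h2: attacked by Nf1.
Legal moves for Black: none.
Not in check and no legal moves → stalemate.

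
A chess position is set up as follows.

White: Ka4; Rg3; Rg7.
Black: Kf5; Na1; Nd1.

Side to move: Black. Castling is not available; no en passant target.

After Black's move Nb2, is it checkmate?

After Nb2: white king on a4; in check: yes, from the black knight on b2.
White has 4 legal replies: Kb5, Ka5, Kb4, Ka3.
In check but a legal move exists → not checkmate.

no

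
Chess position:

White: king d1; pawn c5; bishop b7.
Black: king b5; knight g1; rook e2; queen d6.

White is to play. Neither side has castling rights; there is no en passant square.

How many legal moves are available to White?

3

White to move; king on d1.
In check: yes, from the black queen on d6.
Legal moves: Kc1, Bd5, cxd6.
Count: 3.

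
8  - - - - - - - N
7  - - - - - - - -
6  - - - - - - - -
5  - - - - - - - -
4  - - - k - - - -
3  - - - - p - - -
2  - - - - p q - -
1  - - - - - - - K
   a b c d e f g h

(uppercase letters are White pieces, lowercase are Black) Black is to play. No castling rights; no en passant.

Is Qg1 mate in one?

After Qg1: white king on h1; in check: yes, from the black queen on g1.
White has 1 legal reply: Kxg1.
In check but a legal move exists → not checkmate.

no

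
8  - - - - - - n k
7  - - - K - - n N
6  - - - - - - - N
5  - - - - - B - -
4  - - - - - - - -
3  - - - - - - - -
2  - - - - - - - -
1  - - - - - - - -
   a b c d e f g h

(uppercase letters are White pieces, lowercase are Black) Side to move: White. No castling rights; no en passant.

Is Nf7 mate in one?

yes

After Nf7: black king on h8; in check: yes, from the white knight on f7.
King squares — g7: own knight; h7: attacked by Bf5; g8: own knight.
Black has no legal moves → checkmate.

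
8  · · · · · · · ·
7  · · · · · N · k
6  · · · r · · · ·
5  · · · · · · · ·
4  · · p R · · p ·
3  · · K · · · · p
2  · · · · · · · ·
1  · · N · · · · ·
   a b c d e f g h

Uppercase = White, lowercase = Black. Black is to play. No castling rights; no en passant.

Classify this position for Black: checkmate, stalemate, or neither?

neither

Black to move; black king on h7.
In check: no.
Legal moves for Black: Kg8, Kg7, Kg6, Rd8, Rd7, Rh6, Rg6, Rf6, Re6, Rc6, Rb6, Ra6, Rd5, Rxd4, g3, h2.
Black has 16 legal moves and is not in check → neither.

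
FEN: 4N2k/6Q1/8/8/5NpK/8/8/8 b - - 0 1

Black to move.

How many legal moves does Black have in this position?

Black to move; king on h8.
In check: yes, from the white queen on g7.
Legal moves: none.
Count: 0.

0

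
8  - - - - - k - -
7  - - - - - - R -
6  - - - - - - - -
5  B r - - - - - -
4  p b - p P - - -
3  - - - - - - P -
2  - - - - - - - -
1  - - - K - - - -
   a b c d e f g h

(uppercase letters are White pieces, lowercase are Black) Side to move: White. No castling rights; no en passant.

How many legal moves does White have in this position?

White to move; king on d1.
In check: no.
Legal moves: Rg8+, Rh7, Rf7+, Re7, Rd7, Rc7, Rb7, Ra7, Rg6, Rg5, Rg4, Bd8, Bc7, Bb6, Bxb4+, Ke2, Kc2, Kc1, e5, g4.
Count: 20.

20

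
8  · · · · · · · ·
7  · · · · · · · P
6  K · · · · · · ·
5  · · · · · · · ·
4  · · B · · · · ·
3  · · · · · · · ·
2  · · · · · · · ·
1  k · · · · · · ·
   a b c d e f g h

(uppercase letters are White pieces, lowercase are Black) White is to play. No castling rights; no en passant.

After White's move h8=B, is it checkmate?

no

After h8=B: black king on a1; in check: yes, from the white bishop on h8.
Black has 1 legal reply: Kb1.
In check but a legal move exists → not checkmate.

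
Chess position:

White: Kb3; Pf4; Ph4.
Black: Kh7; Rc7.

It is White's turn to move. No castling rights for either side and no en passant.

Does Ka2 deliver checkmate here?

After Ka2: black king on h7; in check: no.
Black is not in check, so this cannot be checkmate.

no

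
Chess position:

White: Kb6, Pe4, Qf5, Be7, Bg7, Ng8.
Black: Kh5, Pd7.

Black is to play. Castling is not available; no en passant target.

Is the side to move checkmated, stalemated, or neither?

Black to move; black king on h5.
In check: yes, from the white queen on f5.
King squares — g4: attacked by Qf5; h4: attacked by Be7; g5: attacked by Qf5; g6: attacked by Qf5; h6: attacked by Bg7.
Legal moves for Black: none.
In check with no legal moves → checkmate.

checkmate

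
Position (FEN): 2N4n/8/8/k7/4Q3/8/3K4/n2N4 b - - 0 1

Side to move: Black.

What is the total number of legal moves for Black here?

6

Black to move; king on a5.
In check: no.
Legal moves: Nf7, Ng6, Ka6, Kb5, Nb3+, Nc2.
Count: 6.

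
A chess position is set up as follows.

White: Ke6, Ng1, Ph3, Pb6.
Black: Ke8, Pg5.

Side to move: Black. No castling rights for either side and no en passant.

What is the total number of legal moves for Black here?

Black to move; king on e8.
In check: no.
Legal moves: Kf8, Kd8, g4.
Count: 3.

3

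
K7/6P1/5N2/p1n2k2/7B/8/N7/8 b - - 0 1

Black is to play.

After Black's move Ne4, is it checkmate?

After Ne4: white king on a8; in check: no.
White is not in check, so this cannot be checkmate.

no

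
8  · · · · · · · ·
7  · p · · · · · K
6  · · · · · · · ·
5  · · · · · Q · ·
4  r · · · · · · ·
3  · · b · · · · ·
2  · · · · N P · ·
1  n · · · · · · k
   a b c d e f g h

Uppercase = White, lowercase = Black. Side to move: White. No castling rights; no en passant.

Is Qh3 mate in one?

yes

After Qh3: black king on h1; in check: yes, from the white queen on h3.
King squares — g1: attacked by Ne2; g2: attacked by Qh3; h2: attacked by Qh3.
Black has no legal moves → checkmate.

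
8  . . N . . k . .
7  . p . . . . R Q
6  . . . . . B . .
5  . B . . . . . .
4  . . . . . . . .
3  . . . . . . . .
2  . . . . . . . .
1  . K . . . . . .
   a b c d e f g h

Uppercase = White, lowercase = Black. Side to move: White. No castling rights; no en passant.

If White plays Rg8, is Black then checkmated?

yes

After Rg8: black king on f8; in check: yes, from the white rook on g8.
King squares — e7: attacked by Bf6; f7: attacked by Qh7; g7: attacked by Bf6; e8: attacked by Bb5; g8: attacked by Qh7.
Black has no legal moves → checkmate.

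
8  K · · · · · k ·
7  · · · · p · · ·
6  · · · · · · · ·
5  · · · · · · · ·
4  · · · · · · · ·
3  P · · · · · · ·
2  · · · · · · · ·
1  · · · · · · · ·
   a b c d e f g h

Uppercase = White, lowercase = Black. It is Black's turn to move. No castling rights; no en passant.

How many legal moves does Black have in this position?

Black to move; king on g8.
In check: no.
Legal moves: Kh8, Kf8, Kh7, Kg7, Kf7, e6, e5.
Count: 7.

7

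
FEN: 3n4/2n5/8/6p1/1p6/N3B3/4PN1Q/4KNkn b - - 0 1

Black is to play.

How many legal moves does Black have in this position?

0

Black to move; king on g1.
In check: yes, from the white queen on h2.
Legal moves: none.
Count: 0.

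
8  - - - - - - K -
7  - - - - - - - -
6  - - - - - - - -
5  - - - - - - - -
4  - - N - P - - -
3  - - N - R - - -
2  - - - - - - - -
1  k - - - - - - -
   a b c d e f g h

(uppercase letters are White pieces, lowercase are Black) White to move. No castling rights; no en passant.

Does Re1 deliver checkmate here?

yes

After Re1: black king on a1; in check: yes, from the white rook on e1.
King squares — b1: attacked by Re1; a2: attacked by Nc3; b2: attacked by Nc4.
Black has no legal moves → checkmate.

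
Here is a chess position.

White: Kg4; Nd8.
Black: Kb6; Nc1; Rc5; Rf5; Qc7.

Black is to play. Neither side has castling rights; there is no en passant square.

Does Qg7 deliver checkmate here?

After Qg7: white king on g4; in check: yes, from the black queen on g7.
White has 2 legal replies: Kh4, Kh3.
In check but a legal move exists → not checkmate.

no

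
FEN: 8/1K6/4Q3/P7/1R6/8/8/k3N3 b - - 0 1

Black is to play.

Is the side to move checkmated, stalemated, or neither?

stalemate

Black to move; black king on a1.
In check: no.
King squares — b1: attacked by Rb4; a2: attacked by Qe6; b2: attacked by Rb4.
Legal moves for Black: none.
Not in check and no legal moves → stalemate.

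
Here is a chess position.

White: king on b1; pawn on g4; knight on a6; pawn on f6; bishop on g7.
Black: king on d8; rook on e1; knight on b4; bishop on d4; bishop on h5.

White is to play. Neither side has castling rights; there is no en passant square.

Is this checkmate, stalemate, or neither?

checkmate

White to move; white king on b1.
In check: yes, from the black rook on e1.
King squares — a1: attacked by Re1; c1: attacked by Re1; a2: attacked by Nb4; b2: attacked by Bd4; c2: attacked by Nb4.
Legal moves for White: none.
In check with no legal moves → checkmate.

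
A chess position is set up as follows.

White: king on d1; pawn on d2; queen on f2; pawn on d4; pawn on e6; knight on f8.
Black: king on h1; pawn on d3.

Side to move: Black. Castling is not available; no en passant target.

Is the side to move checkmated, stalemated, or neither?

stalemate

Black to move; black king on h1.
In check: no.
King squares — g1: attacked by Qf2; g2: attacked by Qf2; h2: attacked by Qf2.
Legal moves for Black: none.
Not in check and no legal moves → stalemate.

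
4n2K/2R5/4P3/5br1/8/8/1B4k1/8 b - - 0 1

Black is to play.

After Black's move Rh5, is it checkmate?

After Rh5: white king on h8; in check: yes, from the black rook on h5.
White has 2 legal replies: Kg8, Rh7.
In check but a legal move exists → not checkmate.

no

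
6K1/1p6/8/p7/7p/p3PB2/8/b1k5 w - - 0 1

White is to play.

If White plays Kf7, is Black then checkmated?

After Kf7: black king on c1; in check: no.
Black is not in check, so this cannot be checkmate.

no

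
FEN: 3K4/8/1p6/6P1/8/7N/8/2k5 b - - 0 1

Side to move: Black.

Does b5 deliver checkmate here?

After b5: white king on d8; in check: no.
White is not in check, so this cannot be checkmate.

no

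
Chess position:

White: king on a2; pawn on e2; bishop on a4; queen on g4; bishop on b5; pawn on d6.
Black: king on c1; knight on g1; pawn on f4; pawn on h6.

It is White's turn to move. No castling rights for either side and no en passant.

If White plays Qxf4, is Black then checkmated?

yes

After Qxf4: black king on c1; in check: yes, from the white queen on f4.
King squares — b1: attacked by Ka2; d1: attacked by Ba4; b2: attacked by Ka2; c2: attacked by Ba4; d2: attacked by Qf4.
Black has no legal moves → checkmate.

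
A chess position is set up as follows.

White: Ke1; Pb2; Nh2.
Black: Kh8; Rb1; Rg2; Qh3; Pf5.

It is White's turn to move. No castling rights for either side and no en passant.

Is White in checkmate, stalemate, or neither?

checkmate

White to move; white king on e1.
In check: yes, from the black rook on b1.
King squares — d1: attacked by Rb1; f1: attacked by Rb1; d2: attacked by Rg2; e2: attacked by Rg2; f2: attacked by Rg2.
Legal moves for White: none.
In check with no legal moves → checkmate.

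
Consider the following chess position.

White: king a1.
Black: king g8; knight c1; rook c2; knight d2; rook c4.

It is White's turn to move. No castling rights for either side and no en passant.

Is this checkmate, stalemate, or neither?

White to move; white king on a1.
In check: no.
King squares — b1: attacked by Nd2; a2: attacked by Nc1; b2: attacked by Rc2.
Legal moves for White: none.
Not in check and no legal moves → stalemate.

stalemate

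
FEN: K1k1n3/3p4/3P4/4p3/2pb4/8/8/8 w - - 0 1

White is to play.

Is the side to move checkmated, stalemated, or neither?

stalemate

White to move; white king on a8.
In check: no.
King squares — a7: attacked by Bd4; b7: attacked by Kc8; b8: attacked by Kc8.
Legal moves for White: none.
Not in check and no legal moves → stalemate.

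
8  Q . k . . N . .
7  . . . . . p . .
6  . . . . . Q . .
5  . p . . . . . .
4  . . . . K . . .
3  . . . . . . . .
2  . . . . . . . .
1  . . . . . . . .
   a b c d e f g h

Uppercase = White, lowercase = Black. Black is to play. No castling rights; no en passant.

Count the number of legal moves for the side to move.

Black to move; king on c8.
In check: yes, from the white queen on a8.
Legal moves: Kc7.
Count: 1.

1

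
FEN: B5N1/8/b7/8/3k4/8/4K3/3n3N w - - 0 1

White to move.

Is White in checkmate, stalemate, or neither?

neither

White to move; white king on e2.
In check: yes, from the black bishop on a6.
King squares — d1: available; e1: available; f1: attacked by Ba6; d2: available; f2: attacked by Nd1; d3: attacked by Kd4; e3: attacked by Nd1; f3: available.
Legal moves for White: Kf3, Kd2, Ke1, Kxd1.
White is in check but has 4 legal moves → neither.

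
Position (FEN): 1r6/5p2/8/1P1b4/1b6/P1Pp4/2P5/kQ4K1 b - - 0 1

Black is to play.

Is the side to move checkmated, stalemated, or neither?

neither

Black to move; black king on a1.
In check: yes, from the white queen on b1.
Legal moves for Black: Kxb1.
Black is in check but has 1 legal move → neither.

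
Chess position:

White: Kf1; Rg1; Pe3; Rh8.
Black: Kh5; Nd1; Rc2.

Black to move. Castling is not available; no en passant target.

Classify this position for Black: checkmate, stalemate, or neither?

Black to move; black king on h5.
In check: yes, from the white rook on h8.
King squares — g4: attacked by Rg1; h4: attacked by Rh8; g5: attacked by Rg1; g6: attacked by Rg1; h6: attacked by Rh8.
Legal moves for Black: none.
In check with no legal moves → checkmate.

checkmate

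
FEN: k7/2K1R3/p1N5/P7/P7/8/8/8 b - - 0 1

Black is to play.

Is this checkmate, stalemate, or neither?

stalemate

Black to move; black king on a8.
In check: no.
King squares — a7: attacked by Nc6; b7: attacked by Kc7; b8: attacked by Nc6.
Legal moves for Black: none.
Not in check and no legal moves → stalemate.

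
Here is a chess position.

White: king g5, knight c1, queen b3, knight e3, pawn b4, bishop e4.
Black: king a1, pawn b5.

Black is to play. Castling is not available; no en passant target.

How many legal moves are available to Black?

0

Black to move; king on a1.
In check: no.
Legal moves: none.
Count: 0.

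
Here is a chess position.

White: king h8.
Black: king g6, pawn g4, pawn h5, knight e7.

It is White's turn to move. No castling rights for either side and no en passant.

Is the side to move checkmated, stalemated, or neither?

stalemate

White to move; white king on h8.
In check: no.
King squares — g7: attacked by Kg6; h7: attacked by Kg6; g8: attacked by Ne7.
Legal moves for White: none.
Not in check and no legal moves → stalemate.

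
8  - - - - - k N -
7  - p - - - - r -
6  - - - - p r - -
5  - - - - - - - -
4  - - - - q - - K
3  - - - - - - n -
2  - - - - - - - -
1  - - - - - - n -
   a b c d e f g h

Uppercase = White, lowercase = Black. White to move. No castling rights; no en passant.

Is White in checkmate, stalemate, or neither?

checkmate

White to move; white king on h4.
In check: yes, from the black queen on e4.
King squares — g3: attacked by Rg7; h3: attacked by Ng1; g4: attacked by Qe4; g5: attacked by Rg7; h5: attacked by Ng3.
Legal moves for White: none.
In check with no legal moves → checkmate.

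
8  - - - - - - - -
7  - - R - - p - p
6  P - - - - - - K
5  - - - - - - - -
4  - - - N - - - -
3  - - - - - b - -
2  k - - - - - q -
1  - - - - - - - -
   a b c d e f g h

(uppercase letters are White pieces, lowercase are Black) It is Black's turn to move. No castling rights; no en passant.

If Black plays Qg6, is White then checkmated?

After Qg6: white king on h6; in check: yes, from the black queen on g6.
King squares — g5: attacked by Qg6; h5: attacked by Bf3; g6: attacked by Pf7; g7: attacked by Qg6; h7: attacked by Qg6.
White has no legal moves → checkmate.

yes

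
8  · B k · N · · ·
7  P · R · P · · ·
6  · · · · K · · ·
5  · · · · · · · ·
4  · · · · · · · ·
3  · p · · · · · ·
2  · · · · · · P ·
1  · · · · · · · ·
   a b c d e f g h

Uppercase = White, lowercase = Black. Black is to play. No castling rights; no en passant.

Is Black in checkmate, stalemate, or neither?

Black to move; black king on c8.
In check: yes, from the white rook on c7.
King squares — b7: attacked by Rc7; c7: attacked by Bb8; d7: attacked by Ke6; b8: attacked by Pa7; d8: attacked by Pe7.
Legal moves for Black: none.
In check with no legal moves → checkmate.

checkmate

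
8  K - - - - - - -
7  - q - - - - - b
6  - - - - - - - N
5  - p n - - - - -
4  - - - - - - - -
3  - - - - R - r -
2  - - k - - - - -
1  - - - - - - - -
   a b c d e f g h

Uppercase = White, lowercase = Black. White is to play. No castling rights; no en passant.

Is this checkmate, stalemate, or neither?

White to move; white king on a8.
In check: yes, from the black queen on b7.
King squares — a7: attacked by Qb7; b7: attacked by Nc5; b8: attacked by Qb7.
Legal moves for White: none.
In check with no legal moves → checkmate.

checkmate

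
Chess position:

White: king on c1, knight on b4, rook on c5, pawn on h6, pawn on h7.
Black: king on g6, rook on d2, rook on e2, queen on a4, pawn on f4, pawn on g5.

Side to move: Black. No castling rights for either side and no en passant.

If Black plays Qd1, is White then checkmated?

After Qd1: white king on c1; in check: yes, from the black queen on d1.
King squares — b1: attacked by Qd1; d1: attacked by Rd2; b2: attacked by Rd2; c2: attacked by Qd1; d2: attacked by Qd1.
White has no legal moves → checkmate.

yes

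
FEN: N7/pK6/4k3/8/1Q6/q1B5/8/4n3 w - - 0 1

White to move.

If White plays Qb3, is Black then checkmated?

After Qb3: black king on e6; in check: yes, from the white queen on b3.
Black has 5 legal replies: Ke7, Kd7, Kd6, Kf5, Qxb3+.
In check but a legal move exists → not checkmate.

no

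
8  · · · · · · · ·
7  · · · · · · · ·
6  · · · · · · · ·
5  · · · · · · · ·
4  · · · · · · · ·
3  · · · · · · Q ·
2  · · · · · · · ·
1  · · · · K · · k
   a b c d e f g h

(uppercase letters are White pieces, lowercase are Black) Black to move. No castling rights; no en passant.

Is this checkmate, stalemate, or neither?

stalemate

Black to move; black king on h1.
In check: no.
King squares — g1: attacked by Qg3; g2: attacked by Qg3; h2: attacked by Qg3.
Legal moves for Black: none.
Not in check and no legal moves → stalemate.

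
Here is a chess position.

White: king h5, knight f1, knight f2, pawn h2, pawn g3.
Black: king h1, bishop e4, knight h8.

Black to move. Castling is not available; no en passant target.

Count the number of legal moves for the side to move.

Black to move; king on h1.
In check: yes, from the white knight on f2.
Legal moves: Kg2, Kg1.
Count: 2.

2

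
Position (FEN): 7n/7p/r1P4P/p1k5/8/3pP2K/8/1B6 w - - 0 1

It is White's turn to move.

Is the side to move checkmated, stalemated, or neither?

neither

White to move; white king on h3.
In check: no.
Legal moves for White: Kh4, Kg4, Kg3, Kh2, Kg2, Bxd3, Bc2, Ba2, c7, e4.
White has 10 legal moves and is not in check → neither.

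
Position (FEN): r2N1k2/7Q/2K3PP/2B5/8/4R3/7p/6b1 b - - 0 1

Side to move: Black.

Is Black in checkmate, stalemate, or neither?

Black to move; black king on f8.
In check: yes, from the white bishop on c5.
King squares — e7: attacked by Re3; f7: attacked by Pg6; g7: attacked by Ph6; e8: attacked by Re3; g8: attacked by Qh7.
Legal moves for Black: none.
In check with no legal moves → checkmate.

checkmate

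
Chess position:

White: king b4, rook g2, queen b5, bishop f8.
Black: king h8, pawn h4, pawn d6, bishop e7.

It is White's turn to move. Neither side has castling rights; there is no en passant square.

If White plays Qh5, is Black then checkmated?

yes

After Qh5: black king on h8; in check: yes, from the white queen on h5.
King squares — g7: attacked by Rg2; h7: attacked by Qh5; g8: attacked by Rg2.
Black has no legal moves → checkmate.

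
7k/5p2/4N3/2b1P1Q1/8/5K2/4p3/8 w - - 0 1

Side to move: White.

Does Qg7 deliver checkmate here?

After Qg7: black king on h8; in check: yes, from the white queen on g7.
King squares — g7: attacked by Ne6; h7: attacked by Qg7; g8: attacked by Qg7.
Black has no legal moves → checkmate.

yes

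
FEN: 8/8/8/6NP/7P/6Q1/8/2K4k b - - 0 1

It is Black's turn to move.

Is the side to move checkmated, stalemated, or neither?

stalemate

Black to move; black king on h1.
In check: no.
King squares — g1: attacked by Qg3; g2: attacked by Qg3; h2: attacked by Qg3.
Legal moves for Black: none.
Not in check and no legal moves → stalemate.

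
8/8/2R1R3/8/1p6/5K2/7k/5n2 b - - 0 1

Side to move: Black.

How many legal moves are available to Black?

7

Black to move; king on h2.
In check: no.
Legal moves: Kh3, Kh1, Kg1, Ng3, Ne3, Nd2+, b3.
Count: 7.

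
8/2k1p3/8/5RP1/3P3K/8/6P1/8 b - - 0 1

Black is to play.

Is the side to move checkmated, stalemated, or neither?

Black to move; black king on c7.
In check: no.
Legal moves for Black: Kd8, Kc8, Kb8, Kd7, Kb7, Kd6, Kc6, Kb6, e6, e5.
Black has 10 legal moves and is not in check → neither.

neither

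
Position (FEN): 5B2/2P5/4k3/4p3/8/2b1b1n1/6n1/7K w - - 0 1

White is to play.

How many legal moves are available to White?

2

White to move; king on h1.
In check: yes, from the black knight on g3.
Legal moves: Kh2, Kxg2.
Count: 2.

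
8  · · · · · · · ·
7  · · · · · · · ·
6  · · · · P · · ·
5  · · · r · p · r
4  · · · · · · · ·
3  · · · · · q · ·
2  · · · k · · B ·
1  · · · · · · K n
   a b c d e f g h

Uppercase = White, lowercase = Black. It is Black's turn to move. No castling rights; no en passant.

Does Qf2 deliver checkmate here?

yes

After Qf2: white king on g1; in check: yes, from the black queen on f2.
King squares — f1: attacked by Qf2; h1: attacked by Rh5; f2: attacked by Nh1; g2: own bishop; h2: attacked by Rh5.
White has no legal moves → checkmate.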